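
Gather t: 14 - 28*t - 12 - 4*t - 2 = -32*t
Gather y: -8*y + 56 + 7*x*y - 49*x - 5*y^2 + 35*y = -49*x - 5*y^2 + y*(7*x + 27) + 56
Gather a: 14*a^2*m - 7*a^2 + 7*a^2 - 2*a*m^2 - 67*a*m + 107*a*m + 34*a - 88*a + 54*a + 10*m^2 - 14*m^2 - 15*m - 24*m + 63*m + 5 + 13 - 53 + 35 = 14*a^2*m + a*(-2*m^2 + 40*m) - 4*m^2 + 24*m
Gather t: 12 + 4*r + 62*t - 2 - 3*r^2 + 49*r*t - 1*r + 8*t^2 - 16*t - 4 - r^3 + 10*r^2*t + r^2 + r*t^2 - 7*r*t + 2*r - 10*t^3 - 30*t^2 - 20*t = -r^3 - 2*r^2 + 5*r - 10*t^3 + t^2*(r - 22) + t*(10*r^2 + 42*r + 26) + 6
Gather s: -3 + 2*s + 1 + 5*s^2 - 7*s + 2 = 5*s^2 - 5*s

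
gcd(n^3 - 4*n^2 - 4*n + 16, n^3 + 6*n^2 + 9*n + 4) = 1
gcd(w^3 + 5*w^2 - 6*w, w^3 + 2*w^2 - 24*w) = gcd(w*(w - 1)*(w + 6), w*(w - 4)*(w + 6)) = w^2 + 6*w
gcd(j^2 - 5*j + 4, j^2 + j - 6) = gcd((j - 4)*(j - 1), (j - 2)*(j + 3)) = 1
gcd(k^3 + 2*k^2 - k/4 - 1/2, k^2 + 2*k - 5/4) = k - 1/2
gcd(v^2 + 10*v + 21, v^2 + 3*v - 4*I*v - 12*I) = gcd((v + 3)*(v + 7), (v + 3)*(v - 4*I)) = v + 3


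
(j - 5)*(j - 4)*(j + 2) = j^3 - 7*j^2 + 2*j + 40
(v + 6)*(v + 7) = v^2 + 13*v + 42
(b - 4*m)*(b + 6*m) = b^2 + 2*b*m - 24*m^2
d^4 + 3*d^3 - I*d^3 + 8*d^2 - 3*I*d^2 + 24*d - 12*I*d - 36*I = (d + 3)*(d - 2*I)^2*(d + 3*I)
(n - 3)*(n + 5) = n^2 + 2*n - 15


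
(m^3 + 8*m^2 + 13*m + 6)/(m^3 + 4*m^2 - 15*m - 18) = (m + 1)/(m - 3)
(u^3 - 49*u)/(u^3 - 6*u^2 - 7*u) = (u + 7)/(u + 1)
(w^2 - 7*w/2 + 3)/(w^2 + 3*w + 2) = (w^2 - 7*w/2 + 3)/(w^2 + 3*w + 2)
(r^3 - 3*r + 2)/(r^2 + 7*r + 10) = (r^2 - 2*r + 1)/(r + 5)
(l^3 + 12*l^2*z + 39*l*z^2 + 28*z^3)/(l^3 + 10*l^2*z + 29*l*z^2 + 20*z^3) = (l + 7*z)/(l + 5*z)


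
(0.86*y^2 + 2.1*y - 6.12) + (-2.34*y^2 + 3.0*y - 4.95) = -1.48*y^2 + 5.1*y - 11.07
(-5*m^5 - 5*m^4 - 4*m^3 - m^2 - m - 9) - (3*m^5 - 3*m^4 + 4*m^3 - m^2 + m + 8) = -8*m^5 - 2*m^4 - 8*m^3 - 2*m - 17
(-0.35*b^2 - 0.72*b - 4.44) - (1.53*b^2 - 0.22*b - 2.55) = -1.88*b^2 - 0.5*b - 1.89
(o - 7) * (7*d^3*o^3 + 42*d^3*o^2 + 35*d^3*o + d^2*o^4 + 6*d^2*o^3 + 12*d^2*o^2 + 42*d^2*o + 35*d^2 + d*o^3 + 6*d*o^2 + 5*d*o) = 7*d^3*o^4 - 7*d^3*o^3 - 259*d^3*o^2 - 245*d^3*o + d^2*o^5 - d^2*o^4 - 30*d^2*o^3 - 42*d^2*o^2 - 259*d^2*o - 245*d^2 + d*o^4 - d*o^3 - 37*d*o^2 - 35*d*o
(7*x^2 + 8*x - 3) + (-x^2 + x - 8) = 6*x^2 + 9*x - 11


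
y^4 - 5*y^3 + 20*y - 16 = (y - 4)*(y - 2)*(y - 1)*(y + 2)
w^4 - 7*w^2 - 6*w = w*(w - 3)*(w + 1)*(w + 2)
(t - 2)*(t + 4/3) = t^2 - 2*t/3 - 8/3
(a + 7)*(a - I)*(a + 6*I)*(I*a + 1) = I*a^4 - 4*a^3 + 7*I*a^3 - 28*a^2 + 11*I*a^2 + 6*a + 77*I*a + 42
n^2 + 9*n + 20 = (n + 4)*(n + 5)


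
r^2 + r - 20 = (r - 4)*(r + 5)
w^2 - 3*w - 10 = (w - 5)*(w + 2)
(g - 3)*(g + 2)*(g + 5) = g^3 + 4*g^2 - 11*g - 30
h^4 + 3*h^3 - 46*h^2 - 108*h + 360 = (h - 6)*(h - 2)*(h + 5)*(h + 6)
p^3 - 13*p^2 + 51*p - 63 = (p - 7)*(p - 3)^2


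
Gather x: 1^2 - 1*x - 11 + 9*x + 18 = 8*x + 8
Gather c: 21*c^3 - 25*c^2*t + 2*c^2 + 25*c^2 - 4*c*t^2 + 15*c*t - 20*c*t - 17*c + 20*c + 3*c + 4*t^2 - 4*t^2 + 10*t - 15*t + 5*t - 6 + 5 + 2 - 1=21*c^3 + c^2*(27 - 25*t) + c*(-4*t^2 - 5*t + 6)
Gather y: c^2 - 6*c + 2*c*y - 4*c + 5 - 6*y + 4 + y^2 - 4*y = c^2 - 10*c + y^2 + y*(2*c - 10) + 9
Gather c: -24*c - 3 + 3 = -24*c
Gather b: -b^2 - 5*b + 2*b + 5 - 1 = -b^2 - 3*b + 4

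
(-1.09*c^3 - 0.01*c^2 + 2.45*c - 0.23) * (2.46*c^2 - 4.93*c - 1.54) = -2.6814*c^5 + 5.3491*c^4 + 7.7549*c^3 - 12.6289*c^2 - 2.6391*c + 0.3542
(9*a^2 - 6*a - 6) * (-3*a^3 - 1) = -27*a^5 + 18*a^4 + 18*a^3 - 9*a^2 + 6*a + 6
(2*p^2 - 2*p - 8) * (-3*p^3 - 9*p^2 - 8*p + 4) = -6*p^5 - 12*p^4 + 26*p^3 + 96*p^2 + 56*p - 32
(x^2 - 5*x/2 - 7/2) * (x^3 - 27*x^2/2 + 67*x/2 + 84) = x^5 - 16*x^4 + 255*x^3/4 + 95*x^2/2 - 1309*x/4 - 294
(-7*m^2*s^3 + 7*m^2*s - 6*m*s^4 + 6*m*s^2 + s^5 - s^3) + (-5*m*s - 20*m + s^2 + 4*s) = -7*m^2*s^3 + 7*m^2*s - 6*m*s^4 + 6*m*s^2 - 5*m*s - 20*m + s^5 - s^3 + s^2 + 4*s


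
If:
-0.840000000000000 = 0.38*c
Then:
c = -2.21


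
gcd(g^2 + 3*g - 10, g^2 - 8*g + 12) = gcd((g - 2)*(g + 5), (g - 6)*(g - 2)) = g - 2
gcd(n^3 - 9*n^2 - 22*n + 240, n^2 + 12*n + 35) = n + 5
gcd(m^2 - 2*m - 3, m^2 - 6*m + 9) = m - 3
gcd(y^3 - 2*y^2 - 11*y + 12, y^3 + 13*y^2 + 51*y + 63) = y + 3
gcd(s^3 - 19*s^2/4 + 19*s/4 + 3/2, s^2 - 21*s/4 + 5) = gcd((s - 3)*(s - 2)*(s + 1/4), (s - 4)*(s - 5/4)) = 1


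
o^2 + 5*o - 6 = (o - 1)*(o + 6)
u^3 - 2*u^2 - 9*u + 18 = (u - 3)*(u - 2)*(u + 3)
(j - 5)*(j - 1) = j^2 - 6*j + 5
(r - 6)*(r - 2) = r^2 - 8*r + 12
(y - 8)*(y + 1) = y^2 - 7*y - 8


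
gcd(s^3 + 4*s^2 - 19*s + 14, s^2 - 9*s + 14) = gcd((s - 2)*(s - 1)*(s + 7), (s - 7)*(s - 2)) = s - 2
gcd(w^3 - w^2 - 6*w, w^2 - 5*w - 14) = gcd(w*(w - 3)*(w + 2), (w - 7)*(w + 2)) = w + 2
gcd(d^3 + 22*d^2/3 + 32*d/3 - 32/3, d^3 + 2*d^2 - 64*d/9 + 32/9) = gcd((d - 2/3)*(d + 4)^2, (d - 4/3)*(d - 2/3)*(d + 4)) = d^2 + 10*d/3 - 8/3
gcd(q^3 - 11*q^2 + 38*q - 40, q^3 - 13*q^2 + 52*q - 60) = q^2 - 7*q + 10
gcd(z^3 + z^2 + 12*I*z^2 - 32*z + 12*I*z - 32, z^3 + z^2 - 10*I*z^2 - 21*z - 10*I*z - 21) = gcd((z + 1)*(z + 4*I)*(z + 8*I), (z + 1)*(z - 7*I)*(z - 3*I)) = z + 1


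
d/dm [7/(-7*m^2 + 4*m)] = 14*(7*m - 2)/(m^2*(7*m - 4)^2)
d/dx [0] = 0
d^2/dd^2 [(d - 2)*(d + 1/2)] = 2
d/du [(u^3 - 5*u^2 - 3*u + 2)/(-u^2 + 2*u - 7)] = (-u^4 + 4*u^3 - 34*u^2 + 74*u + 17)/(u^4 - 4*u^3 + 18*u^2 - 28*u + 49)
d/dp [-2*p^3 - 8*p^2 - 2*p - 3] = -6*p^2 - 16*p - 2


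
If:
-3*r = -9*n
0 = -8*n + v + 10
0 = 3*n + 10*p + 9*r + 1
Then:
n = v/8 + 5/4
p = -3*v/8 - 77/20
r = 3*v/8 + 15/4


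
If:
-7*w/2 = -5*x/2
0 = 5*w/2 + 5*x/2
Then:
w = 0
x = 0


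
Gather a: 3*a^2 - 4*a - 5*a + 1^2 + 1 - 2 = 3*a^2 - 9*a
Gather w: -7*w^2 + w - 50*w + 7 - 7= -7*w^2 - 49*w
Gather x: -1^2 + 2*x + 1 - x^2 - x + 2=-x^2 + x + 2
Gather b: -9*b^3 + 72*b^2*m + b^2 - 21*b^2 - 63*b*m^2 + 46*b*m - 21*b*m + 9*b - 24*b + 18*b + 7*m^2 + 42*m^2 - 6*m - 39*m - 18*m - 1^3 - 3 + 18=-9*b^3 + b^2*(72*m - 20) + b*(-63*m^2 + 25*m + 3) + 49*m^2 - 63*m + 14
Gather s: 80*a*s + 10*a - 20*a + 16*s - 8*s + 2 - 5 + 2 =-10*a + s*(80*a + 8) - 1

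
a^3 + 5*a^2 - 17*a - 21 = (a - 3)*(a + 1)*(a + 7)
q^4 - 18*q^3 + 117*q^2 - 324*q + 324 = (q - 6)^2*(q - 3)^2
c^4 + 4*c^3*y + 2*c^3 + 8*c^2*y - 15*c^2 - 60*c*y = c*(c - 3)*(c + 5)*(c + 4*y)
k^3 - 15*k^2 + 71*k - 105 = (k - 7)*(k - 5)*(k - 3)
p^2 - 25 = (p - 5)*(p + 5)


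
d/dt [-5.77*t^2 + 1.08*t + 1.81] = 1.08 - 11.54*t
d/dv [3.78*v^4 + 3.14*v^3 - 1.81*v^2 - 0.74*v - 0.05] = 15.12*v^3 + 9.42*v^2 - 3.62*v - 0.74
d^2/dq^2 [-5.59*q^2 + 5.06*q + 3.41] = -11.1800000000000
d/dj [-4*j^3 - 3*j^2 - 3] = 6*j*(-2*j - 1)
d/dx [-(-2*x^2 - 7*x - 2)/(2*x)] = 1 - 1/x^2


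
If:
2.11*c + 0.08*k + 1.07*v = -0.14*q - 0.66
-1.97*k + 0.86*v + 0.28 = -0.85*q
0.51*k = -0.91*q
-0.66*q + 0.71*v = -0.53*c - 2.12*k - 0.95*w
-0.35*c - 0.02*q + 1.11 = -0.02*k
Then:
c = 2.98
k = -2.17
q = 1.21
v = -6.49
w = 8.86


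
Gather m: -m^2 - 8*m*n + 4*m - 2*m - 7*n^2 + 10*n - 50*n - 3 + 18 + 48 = -m^2 + m*(2 - 8*n) - 7*n^2 - 40*n + 63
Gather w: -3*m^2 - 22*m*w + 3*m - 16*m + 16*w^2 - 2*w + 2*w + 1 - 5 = -3*m^2 - 22*m*w - 13*m + 16*w^2 - 4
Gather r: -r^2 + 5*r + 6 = -r^2 + 5*r + 6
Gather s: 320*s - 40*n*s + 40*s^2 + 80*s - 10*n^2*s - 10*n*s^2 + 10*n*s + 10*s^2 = s^2*(50 - 10*n) + s*(-10*n^2 - 30*n + 400)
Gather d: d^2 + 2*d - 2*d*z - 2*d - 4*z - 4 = d^2 - 2*d*z - 4*z - 4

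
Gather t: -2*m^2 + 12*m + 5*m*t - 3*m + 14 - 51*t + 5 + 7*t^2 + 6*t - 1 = -2*m^2 + 9*m + 7*t^2 + t*(5*m - 45) + 18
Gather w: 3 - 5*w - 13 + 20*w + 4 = 15*w - 6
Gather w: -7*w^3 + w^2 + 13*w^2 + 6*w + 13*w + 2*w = -7*w^3 + 14*w^2 + 21*w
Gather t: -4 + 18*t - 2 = 18*t - 6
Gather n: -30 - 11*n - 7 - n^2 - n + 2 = -n^2 - 12*n - 35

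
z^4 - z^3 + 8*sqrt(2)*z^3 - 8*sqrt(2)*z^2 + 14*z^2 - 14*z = z*(z - 1)*(z + sqrt(2))*(z + 7*sqrt(2))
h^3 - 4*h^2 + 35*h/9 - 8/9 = (h - 8/3)*(h - 1)*(h - 1/3)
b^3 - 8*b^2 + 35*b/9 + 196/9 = (b - 7)*(b - 7/3)*(b + 4/3)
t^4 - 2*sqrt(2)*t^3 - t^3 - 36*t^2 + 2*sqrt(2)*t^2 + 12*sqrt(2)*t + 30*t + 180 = (t - 3)*(t + 2)*(t - 5*sqrt(2))*(t + 3*sqrt(2))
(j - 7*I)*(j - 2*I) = j^2 - 9*I*j - 14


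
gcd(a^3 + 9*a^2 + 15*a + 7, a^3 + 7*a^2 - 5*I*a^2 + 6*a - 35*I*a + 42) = a + 7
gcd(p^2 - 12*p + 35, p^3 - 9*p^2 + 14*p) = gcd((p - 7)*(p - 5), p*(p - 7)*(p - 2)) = p - 7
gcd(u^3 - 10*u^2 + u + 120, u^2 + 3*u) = u + 3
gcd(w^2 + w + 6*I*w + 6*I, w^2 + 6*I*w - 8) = 1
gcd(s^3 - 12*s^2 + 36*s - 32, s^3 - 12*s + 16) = s^2 - 4*s + 4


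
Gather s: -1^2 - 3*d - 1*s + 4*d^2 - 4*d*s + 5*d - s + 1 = 4*d^2 + 2*d + s*(-4*d - 2)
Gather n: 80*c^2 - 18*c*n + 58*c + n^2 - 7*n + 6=80*c^2 + 58*c + n^2 + n*(-18*c - 7) + 6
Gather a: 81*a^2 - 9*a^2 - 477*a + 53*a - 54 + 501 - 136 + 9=72*a^2 - 424*a + 320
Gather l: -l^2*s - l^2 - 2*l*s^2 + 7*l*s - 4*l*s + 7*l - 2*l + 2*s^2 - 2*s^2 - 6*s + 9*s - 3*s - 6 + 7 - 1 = l^2*(-s - 1) + l*(-2*s^2 + 3*s + 5)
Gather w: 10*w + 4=10*w + 4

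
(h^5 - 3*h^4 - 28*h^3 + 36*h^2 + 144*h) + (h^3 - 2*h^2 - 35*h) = h^5 - 3*h^4 - 27*h^3 + 34*h^2 + 109*h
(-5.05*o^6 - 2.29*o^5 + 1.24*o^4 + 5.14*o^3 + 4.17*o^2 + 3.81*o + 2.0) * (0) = 0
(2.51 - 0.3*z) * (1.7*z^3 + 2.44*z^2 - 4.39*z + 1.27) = -0.51*z^4 + 3.535*z^3 + 7.4414*z^2 - 11.3999*z + 3.1877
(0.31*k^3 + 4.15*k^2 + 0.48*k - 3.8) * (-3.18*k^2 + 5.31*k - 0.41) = -0.9858*k^5 - 11.5509*k^4 + 20.383*k^3 + 12.9313*k^2 - 20.3748*k + 1.558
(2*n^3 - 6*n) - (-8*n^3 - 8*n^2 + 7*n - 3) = 10*n^3 + 8*n^2 - 13*n + 3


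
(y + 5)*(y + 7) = y^2 + 12*y + 35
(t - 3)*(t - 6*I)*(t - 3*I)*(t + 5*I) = t^4 - 3*t^3 - 4*I*t^3 + 27*t^2 + 12*I*t^2 - 81*t - 90*I*t + 270*I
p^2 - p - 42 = (p - 7)*(p + 6)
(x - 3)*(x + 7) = x^2 + 4*x - 21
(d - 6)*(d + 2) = d^2 - 4*d - 12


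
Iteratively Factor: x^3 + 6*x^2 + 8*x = (x)*(x^2 + 6*x + 8) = x*(x + 4)*(x + 2)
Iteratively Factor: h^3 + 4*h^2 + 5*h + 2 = (h + 1)*(h^2 + 3*h + 2) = (h + 1)*(h + 2)*(h + 1)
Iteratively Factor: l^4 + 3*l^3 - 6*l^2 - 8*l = (l + 1)*(l^3 + 2*l^2 - 8*l) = (l - 2)*(l + 1)*(l^2 + 4*l) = (l - 2)*(l + 1)*(l + 4)*(l)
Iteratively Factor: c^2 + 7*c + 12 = (c + 3)*(c + 4)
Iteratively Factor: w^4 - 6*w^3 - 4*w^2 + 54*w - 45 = (w - 5)*(w^3 - w^2 - 9*w + 9) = (w - 5)*(w - 3)*(w^2 + 2*w - 3) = (w - 5)*(w - 3)*(w + 3)*(w - 1)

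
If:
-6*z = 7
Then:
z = -7/6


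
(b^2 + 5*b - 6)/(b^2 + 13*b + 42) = (b - 1)/(b + 7)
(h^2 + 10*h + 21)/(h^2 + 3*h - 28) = (h + 3)/(h - 4)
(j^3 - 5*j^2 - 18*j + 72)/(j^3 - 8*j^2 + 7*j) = (j^3 - 5*j^2 - 18*j + 72)/(j*(j^2 - 8*j + 7))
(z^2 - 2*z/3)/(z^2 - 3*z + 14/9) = 3*z/(3*z - 7)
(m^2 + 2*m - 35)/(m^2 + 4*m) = (m^2 + 2*m - 35)/(m*(m + 4))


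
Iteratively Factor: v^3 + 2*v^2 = (v)*(v^2 + 2*v) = v^2*(v + 2)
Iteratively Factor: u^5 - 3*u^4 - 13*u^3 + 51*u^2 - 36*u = (u - 3)*(u^4 - 13*u^2 + 12*u) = (u - 3)*(u - 1)*(u^3 + u^2 - 12*u) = u*(u - 3)*(u - 1)*(u^2 + u - 12) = u*(u - 3)^2*(u - 1)*(u + 4)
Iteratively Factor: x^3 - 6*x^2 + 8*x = (x)*(x^2 - 6*x + 8) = x*(x - 4)*(x - 2)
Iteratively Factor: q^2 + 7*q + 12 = (q + 3)*(q + 4)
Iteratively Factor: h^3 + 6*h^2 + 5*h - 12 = (h - 1)*(h^2 + 7*h + 12) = (h - 1)*(h + 3)*(h + 4)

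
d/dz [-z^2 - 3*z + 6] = -2*z - 3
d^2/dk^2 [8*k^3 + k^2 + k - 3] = 48*k + 2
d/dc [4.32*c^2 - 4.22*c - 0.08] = 8.64*c - 4.22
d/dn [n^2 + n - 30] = 2*n + 1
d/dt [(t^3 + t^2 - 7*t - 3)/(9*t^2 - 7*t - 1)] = (9*t^4 - 14*t^3 + 53*t^2 + 52*t - 14)/(81*t^4 - 126*t^3 + 31*t^2 + 14*t + 1)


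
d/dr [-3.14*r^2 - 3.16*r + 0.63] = -6.28*r - 3.16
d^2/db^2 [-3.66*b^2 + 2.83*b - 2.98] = -7.32000000000000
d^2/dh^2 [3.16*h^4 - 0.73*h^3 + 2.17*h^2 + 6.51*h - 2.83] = 37.92*h^2 - 4.38*h + 4.34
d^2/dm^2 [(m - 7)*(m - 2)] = 2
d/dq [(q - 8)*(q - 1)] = 2*q - 9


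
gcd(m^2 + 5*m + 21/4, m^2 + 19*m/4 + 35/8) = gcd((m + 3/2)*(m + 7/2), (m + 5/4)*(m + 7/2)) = m + 7/2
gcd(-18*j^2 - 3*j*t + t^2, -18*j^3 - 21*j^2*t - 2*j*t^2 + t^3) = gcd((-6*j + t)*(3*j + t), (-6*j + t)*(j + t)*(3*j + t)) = -18*j^2 - 3*j*t + t^2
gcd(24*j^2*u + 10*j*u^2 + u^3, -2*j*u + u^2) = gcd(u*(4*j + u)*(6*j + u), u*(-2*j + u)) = u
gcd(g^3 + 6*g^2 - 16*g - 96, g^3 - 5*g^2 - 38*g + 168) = g^2 + 2*g - 24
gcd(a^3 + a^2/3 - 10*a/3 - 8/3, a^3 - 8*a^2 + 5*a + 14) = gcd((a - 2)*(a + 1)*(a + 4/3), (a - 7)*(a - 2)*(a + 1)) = a^2 - a - 2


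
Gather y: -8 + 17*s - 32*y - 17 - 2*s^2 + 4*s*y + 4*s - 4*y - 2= -2*s^2 + 21*s + y*(4*s - 36) - 27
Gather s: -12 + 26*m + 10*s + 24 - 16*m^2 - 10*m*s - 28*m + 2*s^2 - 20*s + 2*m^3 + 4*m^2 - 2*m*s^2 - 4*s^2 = 2*m^3 - 12*m^2 - 2*m + s^2*(-2*m - 2) + s*(-10*m - 10) + 12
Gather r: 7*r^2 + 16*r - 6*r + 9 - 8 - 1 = 7*r^2 + 10*r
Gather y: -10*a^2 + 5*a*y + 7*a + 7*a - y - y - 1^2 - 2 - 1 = -10*a^2 + 14*a + y*(5*a - 2) - 4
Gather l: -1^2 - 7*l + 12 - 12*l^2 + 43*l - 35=-12*l^2 + 36*l - 24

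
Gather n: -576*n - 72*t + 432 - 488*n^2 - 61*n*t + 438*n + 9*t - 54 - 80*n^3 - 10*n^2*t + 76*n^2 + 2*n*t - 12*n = -80*n^3 + n^2*(-10*t - 412) + n*(-59*t - 150) - 63*t + 378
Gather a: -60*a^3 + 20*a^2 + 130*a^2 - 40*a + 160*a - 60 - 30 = -60*a^3 + 150*a^2 + 120*a - 90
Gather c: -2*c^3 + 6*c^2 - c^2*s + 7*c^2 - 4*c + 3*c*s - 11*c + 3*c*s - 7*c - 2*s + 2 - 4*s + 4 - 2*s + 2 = -2*c^3 + c^2*(13 - s) + c*(6*s - 22) - 8*s + 8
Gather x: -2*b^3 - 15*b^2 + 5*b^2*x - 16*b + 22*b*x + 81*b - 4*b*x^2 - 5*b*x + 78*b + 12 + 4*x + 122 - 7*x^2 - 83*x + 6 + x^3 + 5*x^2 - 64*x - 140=-2*b^3 - 15*b^2 + 143*b + x^3 + x^2*(-4*b - 2) + x*(5*b^2 + 17*b - 143)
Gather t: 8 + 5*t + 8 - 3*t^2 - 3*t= -3*t^2 + 2*t + 16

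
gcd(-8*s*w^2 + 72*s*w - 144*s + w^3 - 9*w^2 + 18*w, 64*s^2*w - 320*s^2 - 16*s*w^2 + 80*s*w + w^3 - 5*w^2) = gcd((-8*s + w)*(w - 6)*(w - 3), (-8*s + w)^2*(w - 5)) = 8*s - w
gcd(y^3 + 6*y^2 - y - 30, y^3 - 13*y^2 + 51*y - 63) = 1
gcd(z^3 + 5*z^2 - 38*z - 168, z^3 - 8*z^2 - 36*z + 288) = z - 6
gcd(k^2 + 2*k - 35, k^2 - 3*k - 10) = k - 5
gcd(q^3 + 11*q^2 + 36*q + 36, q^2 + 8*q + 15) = q + 3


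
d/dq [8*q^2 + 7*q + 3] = 16*q + 7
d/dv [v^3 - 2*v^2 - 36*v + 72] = 3*v^2 - 4*v - 36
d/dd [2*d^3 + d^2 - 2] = 2*d*(3*d + 1)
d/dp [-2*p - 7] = -2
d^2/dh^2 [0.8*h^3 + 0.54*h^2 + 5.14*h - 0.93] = 4.8*h + 1.08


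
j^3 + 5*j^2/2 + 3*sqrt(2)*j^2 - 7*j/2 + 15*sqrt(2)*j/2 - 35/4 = (j + 5/2)*(j - sqrt(2)/2)*(j + 7*sqrt(2)/2)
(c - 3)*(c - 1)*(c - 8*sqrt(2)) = c^3 - 8*sqrt(2)*c^2 - 4*c^2 + 3*c + 32*sqrt(2)*c - 24*sqrt(2)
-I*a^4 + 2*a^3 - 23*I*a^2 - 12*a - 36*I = (a - 3*I)*(a - 2*I)*(a + 6*I)*(-I*a + 1)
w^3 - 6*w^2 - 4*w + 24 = (w - 6)*(w - 2)*(w + 2)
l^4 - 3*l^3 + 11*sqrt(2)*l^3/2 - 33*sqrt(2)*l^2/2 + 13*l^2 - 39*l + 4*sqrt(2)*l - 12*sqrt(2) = (l - 3)*(l + sqrt(2)/2)*(l + sqrt(2))*(l + 4*sqrt(2))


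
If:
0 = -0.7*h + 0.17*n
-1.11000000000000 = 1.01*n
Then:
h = -0.27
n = -1.10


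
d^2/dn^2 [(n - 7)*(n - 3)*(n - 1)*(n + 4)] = 12*n^2 - 42*n - 26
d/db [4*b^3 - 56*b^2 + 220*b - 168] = 12*b^2 - 112*b + 220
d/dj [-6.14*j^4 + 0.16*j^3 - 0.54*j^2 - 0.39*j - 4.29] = -24.56*j^3 + 0.48*j^2 - 1.08*j - 0.39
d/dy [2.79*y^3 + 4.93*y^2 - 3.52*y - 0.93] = 8.37*y^2 + 9.86*y - 3.52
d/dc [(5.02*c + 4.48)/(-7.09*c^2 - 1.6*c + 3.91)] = (35.5918*c^2 + 63.5264*c + 26.7962)/(50.2681*c^4 + 22.688*c^3 - 52.8838*c^2 - 12.512*c + 15.2881)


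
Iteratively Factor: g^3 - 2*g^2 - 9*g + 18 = (g - 3)*(g^2 + g - 6) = (g - 3)*(g + 3)*(g - 2)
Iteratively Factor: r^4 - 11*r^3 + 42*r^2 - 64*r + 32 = (r - 4)*(r^3 - 7*r^2 + 14*r - 8) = (r - 4)*(r - 2)*(r^2 - 5*r + 4) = (r - 4)*(r - 2)*(r - 1)*(r - 4)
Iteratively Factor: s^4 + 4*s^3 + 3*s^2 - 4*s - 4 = (s + 1)*(s^3 + 3*s^2 - 4) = (s + 1)*(s + 2)*(s^2 + s - 2) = (s + 1)*(s + 2)^2*(s - 1)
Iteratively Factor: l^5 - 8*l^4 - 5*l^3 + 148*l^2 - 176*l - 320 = (l - 4)*(l^4 - 4*l^3 - 21*l^2 + 64*l + 80) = (l - 4)*(l + 1)*(l^3 - 5*l^2 - 16*l + 80) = (l - 5)*(l - 4)*(l + 1)*(l^2 - 16) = (l - 5)*(l - 4)*(l + 1)*(l + 4)*(l - 4)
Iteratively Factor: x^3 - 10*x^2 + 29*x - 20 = (x - 1)*(x^2 - 9*x + 20) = (x - 4)*(x - 1)*(x - 5)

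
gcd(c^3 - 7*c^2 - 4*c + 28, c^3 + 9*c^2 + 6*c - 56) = c - 2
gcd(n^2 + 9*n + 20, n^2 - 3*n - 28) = n + 4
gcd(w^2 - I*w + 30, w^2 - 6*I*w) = w - 6*I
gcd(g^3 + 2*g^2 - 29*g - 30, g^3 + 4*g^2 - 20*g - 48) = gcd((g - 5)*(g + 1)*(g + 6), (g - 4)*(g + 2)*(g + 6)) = g + 6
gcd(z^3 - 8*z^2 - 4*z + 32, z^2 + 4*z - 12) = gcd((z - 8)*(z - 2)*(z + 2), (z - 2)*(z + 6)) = z - 2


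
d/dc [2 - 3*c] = -3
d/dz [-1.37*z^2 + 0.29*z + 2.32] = 0.29 - 2.74*z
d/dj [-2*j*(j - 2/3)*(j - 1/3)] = -6*j^2 + 4*j - 4/9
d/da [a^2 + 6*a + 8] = 2*a + 6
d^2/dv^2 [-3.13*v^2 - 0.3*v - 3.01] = -6.26000000000000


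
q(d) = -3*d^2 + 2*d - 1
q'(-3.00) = 20.00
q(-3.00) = -34.00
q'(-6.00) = 38.00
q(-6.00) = -121.00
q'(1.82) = -8.92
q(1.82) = -7.30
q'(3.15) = -16.90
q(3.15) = -24.47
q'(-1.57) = 11.42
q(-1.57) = -11.53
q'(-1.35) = 10.10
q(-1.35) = -9.17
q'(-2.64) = 17.84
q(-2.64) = -27.19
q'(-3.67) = 24.02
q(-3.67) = -48.75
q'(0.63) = -1.78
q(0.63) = -0.93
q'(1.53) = -7.18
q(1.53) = -4.96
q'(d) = 2 - 6*d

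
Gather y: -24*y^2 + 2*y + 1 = -24*y^2 + 2*y + 1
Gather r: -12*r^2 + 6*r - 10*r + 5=-12*r^2 - 4*r + 5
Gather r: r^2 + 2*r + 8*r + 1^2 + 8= r^2 + 10*r + 9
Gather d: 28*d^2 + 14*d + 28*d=28*d^2 + 42*d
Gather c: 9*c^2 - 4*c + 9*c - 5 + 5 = 9*c^2 + 5*c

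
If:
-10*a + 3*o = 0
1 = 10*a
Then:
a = 1/10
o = 1/3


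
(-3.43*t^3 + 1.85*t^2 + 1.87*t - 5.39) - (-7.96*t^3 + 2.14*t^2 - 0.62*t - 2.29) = 4.53*t^3 - 0.29*t^2 + 2.49*t - 3.1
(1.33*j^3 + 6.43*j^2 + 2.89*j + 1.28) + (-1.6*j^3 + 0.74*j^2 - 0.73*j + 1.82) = -0.27*j^3 + 7.17*j^2 + 2.16*j + 3.1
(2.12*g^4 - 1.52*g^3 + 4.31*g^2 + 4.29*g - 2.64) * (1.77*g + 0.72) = 3.7524*g^5 - 1.164*g^4 + 6.5343*g^3 + 10.6965*g^2 - 1.584*g - 1.9008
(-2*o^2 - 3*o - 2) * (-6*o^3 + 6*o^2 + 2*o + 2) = 12*o^5 + 6*o^4 - 10*o^3 - 22*o^2 - 10*o - 4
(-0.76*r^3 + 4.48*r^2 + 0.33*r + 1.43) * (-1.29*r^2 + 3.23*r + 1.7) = 0.9804*r^5 - 8.234*r^4 + 12.7527*r^3 + 6.8372*r^2 + 5.1799*r + 2.431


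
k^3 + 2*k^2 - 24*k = k*(k - 4)*(k + 6)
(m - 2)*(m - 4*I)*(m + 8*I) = m^3 - 2*m^2 + 4*I*m^2 + 32*m - 8*I*m - 64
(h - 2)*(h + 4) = h^2 + 2*h - 8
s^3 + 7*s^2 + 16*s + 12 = (s + 2)^2*(s + 3)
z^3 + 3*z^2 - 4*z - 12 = (z - 2)*(z + 2)*(z + 3)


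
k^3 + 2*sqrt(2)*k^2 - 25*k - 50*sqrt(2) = (k - 5)*(k + 5)*(k + 2*sqrt(2))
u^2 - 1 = (u - 1)*(u + 1)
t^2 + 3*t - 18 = (t - 3)*(t + 6)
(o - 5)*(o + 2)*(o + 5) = o^3 + 2*o^2 - 25*o - 50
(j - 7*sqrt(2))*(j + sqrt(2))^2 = j^3 - 5*sqrt(2)*j^2 - 26*j - 14*sqrt(2)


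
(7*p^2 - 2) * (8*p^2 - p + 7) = 56*p^4 - 7*p^3 + 33*p^2 + 2*p - 14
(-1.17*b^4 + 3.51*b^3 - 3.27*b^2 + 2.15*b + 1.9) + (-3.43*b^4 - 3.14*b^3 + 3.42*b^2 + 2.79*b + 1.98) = -4.6*b^4 + 0.37*b^3 + 0.15*b^2 + 4.94*b + 3.88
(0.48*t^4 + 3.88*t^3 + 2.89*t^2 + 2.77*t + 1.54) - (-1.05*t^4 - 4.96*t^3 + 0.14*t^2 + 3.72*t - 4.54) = 1.53*t^4 + 8.84*t^3 + 2.75*t^2 - 0.95*t + 6.08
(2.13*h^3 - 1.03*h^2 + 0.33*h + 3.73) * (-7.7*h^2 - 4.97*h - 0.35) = -16.401*h^5 - 2.6551*h^4 + 1.8326*h^3 - 30.0006*h^2 - 18.6536*h - 1.3055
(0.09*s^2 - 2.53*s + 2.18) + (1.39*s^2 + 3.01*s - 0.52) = 1.48*s^2 + 0.48*s + 1.66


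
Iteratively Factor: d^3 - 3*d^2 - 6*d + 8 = (d - 4)*(d^2 + d - 2) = (d - 4)*(d + 2)*(d - 1)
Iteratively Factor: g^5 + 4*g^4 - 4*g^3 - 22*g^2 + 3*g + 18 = (g + 1)*(g^4 + 3*g^3 - 7*g^2 - 15*g + 18) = (g + 1)*(g + 3)*(g^3 - 7*g + 6) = (g - 2)*(g + 1)*(g + 3)*(g^2 + 2*g - 3) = (g - 2)*(g - 1)*(g + 1)*(g + 3)*(g + 3)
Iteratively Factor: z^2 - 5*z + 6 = (z - 2)*(z - 3)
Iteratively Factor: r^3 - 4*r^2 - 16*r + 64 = (r - 4)*(r^2 - 16) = (r - 4)*(r + 4)*(r - 4)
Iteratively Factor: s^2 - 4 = (s + 2)*(s - 2)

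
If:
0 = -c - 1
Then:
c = -1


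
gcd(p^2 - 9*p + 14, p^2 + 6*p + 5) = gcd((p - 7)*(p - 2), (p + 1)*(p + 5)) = 1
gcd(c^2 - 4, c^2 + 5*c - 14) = c - 2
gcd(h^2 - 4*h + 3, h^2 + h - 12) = h - 3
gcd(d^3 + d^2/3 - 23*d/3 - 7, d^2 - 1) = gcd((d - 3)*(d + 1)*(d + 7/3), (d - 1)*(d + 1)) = d + 1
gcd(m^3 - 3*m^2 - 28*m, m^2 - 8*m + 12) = 1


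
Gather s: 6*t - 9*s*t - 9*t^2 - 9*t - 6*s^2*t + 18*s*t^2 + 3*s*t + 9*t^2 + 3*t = -6*s^2*t + s*(18*t^2 - 6*t)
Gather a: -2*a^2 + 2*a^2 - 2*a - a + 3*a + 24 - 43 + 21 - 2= 0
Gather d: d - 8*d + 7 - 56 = -7*d - 49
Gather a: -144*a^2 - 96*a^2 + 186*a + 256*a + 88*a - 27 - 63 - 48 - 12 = -240*a^2 + 530*a - 150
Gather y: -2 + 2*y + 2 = 2*y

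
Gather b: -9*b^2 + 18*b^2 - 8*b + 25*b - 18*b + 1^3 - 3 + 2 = 9*b^2 - b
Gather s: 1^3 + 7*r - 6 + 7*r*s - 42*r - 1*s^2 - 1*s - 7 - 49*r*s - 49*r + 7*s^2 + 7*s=-84*r + 6*s^2 + s*(6 - 42*r) - 12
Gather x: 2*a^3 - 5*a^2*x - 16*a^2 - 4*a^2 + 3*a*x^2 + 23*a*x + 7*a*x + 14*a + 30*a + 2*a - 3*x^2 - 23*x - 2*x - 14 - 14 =2*a^3 - 20*a^2 + 46*a + x^2*(3*a - 3) + x*(-5*a^2 + 30*a - 25) - 28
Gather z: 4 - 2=2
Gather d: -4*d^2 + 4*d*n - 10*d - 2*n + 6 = -4*d^2 + d*(4*n - 10) - 2*n + 6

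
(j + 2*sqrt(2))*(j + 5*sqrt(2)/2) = j^2 + 9*sqrt(2)*j/2 + 10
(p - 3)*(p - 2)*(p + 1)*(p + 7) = p^4 + 3*p^3 - 27*p^2 + 13*p + 42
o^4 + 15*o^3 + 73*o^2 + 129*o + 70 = (o + 1)*(o + 2)*(o + 5)*(o + 7)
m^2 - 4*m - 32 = (m - 8)*(m + 4)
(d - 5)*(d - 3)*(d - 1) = d^3 - 9*d^2 + 23*d - 15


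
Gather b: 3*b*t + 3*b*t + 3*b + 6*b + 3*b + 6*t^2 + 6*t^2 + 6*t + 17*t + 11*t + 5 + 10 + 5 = b*(6*t + 12) + 12*t^2 + 34*t + 20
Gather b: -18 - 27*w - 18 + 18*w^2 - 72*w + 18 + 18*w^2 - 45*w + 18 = 36*w^2 - 144*w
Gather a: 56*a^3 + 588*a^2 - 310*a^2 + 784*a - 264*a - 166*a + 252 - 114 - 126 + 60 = 56*a^3 + 278*a^2 + 354*a + 72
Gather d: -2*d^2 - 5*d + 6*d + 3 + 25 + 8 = -2*d^2 + d + 36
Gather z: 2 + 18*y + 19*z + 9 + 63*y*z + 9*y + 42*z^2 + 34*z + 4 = 27*y + 42*z^2 + z*(63*y + 53) + 15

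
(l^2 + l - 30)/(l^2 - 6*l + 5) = (l + 6)/(l - 1)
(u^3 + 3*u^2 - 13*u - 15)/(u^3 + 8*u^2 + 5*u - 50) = (u^2 - 2*u - 3)/(u^2 + 3*u - 10)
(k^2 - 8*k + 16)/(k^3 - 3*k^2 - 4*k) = (k - 4)/(k*(k + 1))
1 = 1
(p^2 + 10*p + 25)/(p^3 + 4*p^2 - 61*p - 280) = (p + 5)/(p^2 - p - 56)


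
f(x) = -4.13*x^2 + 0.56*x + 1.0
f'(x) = 0.56 - 8.26*x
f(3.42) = -45.39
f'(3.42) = -27.69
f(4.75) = -89.52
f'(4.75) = -38.68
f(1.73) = -10.39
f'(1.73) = -13.73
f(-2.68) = -30.16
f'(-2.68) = 22.70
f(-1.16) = -5.21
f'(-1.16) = 10.14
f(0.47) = 0.35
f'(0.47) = -3.32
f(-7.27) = -221.35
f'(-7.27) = 60.61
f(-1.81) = -13.54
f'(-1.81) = 15.51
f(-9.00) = -338.57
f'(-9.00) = 74.90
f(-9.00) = -338.57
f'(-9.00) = 74.90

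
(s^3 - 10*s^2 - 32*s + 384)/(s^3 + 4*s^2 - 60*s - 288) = (s - 8)/(s + 6)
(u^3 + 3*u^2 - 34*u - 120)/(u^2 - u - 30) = u + 4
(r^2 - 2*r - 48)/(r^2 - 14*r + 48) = (r + 6)/(r - 6)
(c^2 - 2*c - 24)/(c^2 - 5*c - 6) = (c + 4)/(c + 1)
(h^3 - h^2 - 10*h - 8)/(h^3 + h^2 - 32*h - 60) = (h^2 - 3*h - 4)/(h^2 - h - 30)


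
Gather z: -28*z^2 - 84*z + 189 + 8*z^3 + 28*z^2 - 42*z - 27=8*z^3 - 126*z + 162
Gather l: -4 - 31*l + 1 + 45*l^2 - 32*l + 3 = 45*l^2 - 63*l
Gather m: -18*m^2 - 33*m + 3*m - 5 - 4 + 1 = -18*m^2 - 30*m - 8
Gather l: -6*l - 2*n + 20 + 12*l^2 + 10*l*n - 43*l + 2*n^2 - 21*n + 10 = 12*l^2 + l*(10*n - 49) + 2*n^2 - 23*n + 30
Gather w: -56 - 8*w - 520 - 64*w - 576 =-72*w - 1152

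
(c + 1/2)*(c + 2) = c^2 + 5*c/2 + 1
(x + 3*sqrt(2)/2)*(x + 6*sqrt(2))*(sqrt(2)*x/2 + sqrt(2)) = sqrt(2)*x^3/2 + sqrt(2)*x^2 + 15*x^2/2 + 9*sqrt(2)*x + 15*x + 18*sqrt(2)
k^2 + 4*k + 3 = (k + 1)*(k + 3)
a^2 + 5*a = a*(a + 5)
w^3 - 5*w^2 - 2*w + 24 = (w - 4)*(w - 3)*(w + 2)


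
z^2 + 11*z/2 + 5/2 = (z + 1/2)*(z + 5)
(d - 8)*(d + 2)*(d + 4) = d^3 - 2*d^2 - 40*d - 64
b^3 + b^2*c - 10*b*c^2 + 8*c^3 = (b - 2*c)*(b - c)*(b + 4*c)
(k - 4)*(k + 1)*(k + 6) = k^3 + 3*k^2 - 22*k - 24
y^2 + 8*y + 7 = (y + 1)*(y + 7)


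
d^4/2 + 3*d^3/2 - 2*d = d*(d/2 + 1)*(d - 1)*(d + 2)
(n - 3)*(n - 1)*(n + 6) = n^3 + 2*n^2 - 21*n + 18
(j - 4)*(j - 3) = j^2 - 7*j + 12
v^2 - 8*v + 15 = (v - 5)*(v - 3)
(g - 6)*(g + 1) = g^2 - 5*g - 6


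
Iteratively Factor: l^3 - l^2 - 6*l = (l - 3)*(l^2 + 2*l) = (l - 3)*(l + 2)*(l)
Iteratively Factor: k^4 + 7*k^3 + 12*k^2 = (k + 3)*(k^3 + 4*k^2) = (k + 3)*(k + 4)*(k^2) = k*(k + 3)*(k + 4)*(k)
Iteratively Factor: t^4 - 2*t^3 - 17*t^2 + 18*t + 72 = (t - 3)*(t^3 + t^2 - 14*t - 24) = (t - 3)*(t + 2)*(t^2 - t - 12) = (t - 4)*(t - 3)*(t + 2)*(t + 3)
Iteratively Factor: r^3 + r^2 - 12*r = (r + 4)*(r^2 - 3*r) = r*(r + 4)*(r - 3)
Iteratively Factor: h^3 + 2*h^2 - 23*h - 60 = (h + 4)*(h^2 - 2*h - 15) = (h - 5)*(h + 4)*(h + 3)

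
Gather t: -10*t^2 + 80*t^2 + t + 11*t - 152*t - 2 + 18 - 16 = 70*t^2 - 140*t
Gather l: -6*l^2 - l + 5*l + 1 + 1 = -6*l^2 + 4*l + 2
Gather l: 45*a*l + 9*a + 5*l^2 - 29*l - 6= 9*a + 5*l^2 + l*(45*a - 29) - 6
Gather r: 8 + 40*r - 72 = 40*r - 64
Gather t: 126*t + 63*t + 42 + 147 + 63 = 189*t + 252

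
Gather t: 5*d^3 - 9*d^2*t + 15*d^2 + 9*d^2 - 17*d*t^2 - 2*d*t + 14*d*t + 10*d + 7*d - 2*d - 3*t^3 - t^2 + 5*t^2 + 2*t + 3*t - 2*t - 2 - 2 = 5*d^3 + 24*d^2 + 15*d - 3*t^3 + t^2*(4 - 17*d) + t*(-9*d^2 + 12*d + 3) - 4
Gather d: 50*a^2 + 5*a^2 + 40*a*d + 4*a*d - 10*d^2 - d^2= 55*a^2 + 44*a*d - 11*d^2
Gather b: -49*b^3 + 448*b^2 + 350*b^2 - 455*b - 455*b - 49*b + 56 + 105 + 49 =-49*b^3 + 798*b^2 - 959*b + 210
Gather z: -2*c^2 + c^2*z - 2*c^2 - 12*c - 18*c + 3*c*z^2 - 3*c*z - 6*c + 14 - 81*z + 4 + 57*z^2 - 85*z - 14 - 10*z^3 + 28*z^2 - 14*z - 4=-4*c^2 - 36*c - 10*z^3 + z^2*(3*c + 85) + z*(c^2 - 3*c - 180)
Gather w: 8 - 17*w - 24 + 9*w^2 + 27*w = 9*w^2 + 10*w - 16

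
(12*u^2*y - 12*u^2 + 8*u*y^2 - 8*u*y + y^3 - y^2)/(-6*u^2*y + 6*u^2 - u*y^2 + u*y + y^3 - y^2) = (6*u + y)/(-3*u + y)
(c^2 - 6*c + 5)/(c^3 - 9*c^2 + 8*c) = (c - 5)/(c*(c - 8))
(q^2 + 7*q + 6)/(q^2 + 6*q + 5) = (q + 6)/(q + 5)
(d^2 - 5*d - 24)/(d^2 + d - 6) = (d - 8)/(d - 2)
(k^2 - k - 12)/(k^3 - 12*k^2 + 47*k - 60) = (k + 3)/(k^2 - 8*k + 15)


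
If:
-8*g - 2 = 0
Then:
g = -1/4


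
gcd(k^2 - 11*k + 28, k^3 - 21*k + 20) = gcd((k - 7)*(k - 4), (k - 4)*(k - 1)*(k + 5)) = k - 4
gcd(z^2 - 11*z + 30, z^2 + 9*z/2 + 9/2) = 1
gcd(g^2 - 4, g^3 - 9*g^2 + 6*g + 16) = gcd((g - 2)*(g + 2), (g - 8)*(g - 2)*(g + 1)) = g - 2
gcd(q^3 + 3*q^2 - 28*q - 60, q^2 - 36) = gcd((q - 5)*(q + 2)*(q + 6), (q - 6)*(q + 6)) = q + 6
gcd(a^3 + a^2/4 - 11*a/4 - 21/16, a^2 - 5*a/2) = 1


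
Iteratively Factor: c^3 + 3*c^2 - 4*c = (c - 1)*(c^2 + 4*c) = c*(c - 1)*(c + 4)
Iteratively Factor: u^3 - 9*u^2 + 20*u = (u - 5)*(u^2 - 4*u) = u*(u - 5)*(u - 4)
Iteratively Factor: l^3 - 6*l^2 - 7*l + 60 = (l - 5)*(l^2 - l - 12) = (l - 5)*(l - 4)*(l + 3)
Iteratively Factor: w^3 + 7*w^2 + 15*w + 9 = (w + 1)*(w^2 + 6*w + 9) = (w + 1)*(w + 3)*(w + 3)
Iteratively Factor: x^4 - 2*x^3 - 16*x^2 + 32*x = (x - 2)*(x^3 - 16*x) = (x - 4)*(x - 2)*(x^2 + 4*x) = (x - 4)*(x - 2)*(x + 4)*(x)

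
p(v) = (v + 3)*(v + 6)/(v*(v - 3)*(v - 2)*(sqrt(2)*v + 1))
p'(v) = -sqrt(2)*(v + 3)*(v + 6)/(v*(v - 3)*(v - 2)*(sqrt(2)*v + 1)^2) + (v + 3)/(v*(v - 3)*(v - 2)*(sqrt(2)*v + 1)) + (v + 6)/(v*(v - 3)*(v - 2)*(sqrt(2)*v + 1)) - (v + 3)*(v + 6)/(v*(v - 3)*(v - 2)^2*(sqrt(2)*v + 1)) - (v + 3)*(v + 6)/(v*(v - 3)^2*(v - 2)*(sqrt(2)*v + 1)) - (v + 3)*(v + 6)/(v^2*(v - 3)*(v - 2)*(sqrt(2)*v + 1))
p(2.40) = -17.92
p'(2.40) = 22.72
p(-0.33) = -11.09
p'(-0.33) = -18.39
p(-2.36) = 0.02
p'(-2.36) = 0.06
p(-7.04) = 0.00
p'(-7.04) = 0.00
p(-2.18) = 0.03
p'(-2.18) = 0.10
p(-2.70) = 0.00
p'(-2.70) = 0.02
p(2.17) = -33.90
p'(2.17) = 175.29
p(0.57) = 6.56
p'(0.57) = -6.52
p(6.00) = 0.16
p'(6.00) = -0.11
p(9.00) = 0.03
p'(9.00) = -0.01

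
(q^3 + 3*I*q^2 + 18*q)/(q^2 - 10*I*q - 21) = q*(q + 6*I)/(q - 7*I)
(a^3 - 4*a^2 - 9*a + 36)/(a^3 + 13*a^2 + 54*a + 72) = (a^2 - 7*a + 12)/(a^2 + 10*a + 24)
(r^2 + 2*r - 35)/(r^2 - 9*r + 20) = (r + 7)/(r - 4)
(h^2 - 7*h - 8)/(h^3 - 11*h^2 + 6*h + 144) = (h + 1)/(h^2 - 3*h - 18)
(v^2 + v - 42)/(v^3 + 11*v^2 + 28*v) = (v - 6)/(v*(v + 4))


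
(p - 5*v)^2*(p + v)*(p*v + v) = p^4*v - 9*p^3*v^2 + p^3*v + 15*p^2*v^3 - 9*p^2*v^2 + 25*p*v^4 + 15*p*v^3 + 25*v^4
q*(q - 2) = q^2 - 2*q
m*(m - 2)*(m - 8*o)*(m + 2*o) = m^4 - 6*m^3*o - 2*m^3 - 16*m^2*o^2 + 12*m^2*o + 32*m*o^2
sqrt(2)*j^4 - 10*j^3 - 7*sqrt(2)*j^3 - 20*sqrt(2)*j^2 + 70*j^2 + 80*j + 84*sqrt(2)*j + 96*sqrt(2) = (j - 8)*(j - 6*sqrt(2))*(j + sqrt(2))*(sqrt(2)*j + sqrt(2))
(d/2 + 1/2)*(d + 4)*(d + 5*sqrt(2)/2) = d^3/2 + 5*sqrt(2)*d^2/4 + 5*d^2/2 + 2*d + 25*sqrt(2)*d/4 + 5*sqrt(2)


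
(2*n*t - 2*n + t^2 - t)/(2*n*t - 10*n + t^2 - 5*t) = (t - 1)/(t - 5)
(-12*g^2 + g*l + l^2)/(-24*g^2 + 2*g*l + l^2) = (-12*g^2 + g*l + l^2)/(-24*g^2 + 2*g*l + l^2)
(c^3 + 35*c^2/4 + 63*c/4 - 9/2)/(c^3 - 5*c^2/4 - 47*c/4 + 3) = (c + 6)/(c - 4)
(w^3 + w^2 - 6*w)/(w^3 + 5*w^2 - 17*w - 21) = w*(w^2 + w - 6)/(w^3 + 5*w^2 - 17*w - 21)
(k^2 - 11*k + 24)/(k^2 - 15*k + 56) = (k - 3)/(k - 7)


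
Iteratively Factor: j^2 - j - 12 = (j - 4)*(j + 3)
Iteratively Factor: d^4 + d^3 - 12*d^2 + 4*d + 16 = (d - 2)*(d^3 + 3*d^2 - 6*d - 8) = (d - 2)^2*(d^2 + 5*d + 4) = (d - 2)^2*(d + 1)*(d + 4)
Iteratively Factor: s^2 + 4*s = (s + 4)*(s)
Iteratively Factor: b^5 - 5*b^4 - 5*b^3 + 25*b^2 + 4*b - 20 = (b - 5)*(b^4 - 5*b^2 + 4) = (b - 5)*(b + 1)*(b^3 - b^2 - 4*b + 4) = (b - 5)*(b - 1)*(b + 1)*(b^2 - 4) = (b - 5)*(b - 1)*(b + 1)*(b + 2)*(b - 2)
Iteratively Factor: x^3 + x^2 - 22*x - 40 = (x + 2)*(x^2 - x - 20) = (x - 5)*(x + 2)*(x + 4)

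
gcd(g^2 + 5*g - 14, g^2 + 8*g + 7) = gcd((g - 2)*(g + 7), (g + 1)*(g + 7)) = g + 7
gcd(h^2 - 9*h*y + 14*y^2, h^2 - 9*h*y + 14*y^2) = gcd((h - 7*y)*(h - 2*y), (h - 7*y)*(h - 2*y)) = h^2 - 9*h*y + 14*y^2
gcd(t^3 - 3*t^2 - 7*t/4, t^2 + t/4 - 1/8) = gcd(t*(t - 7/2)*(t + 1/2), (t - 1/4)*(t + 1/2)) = t + 1/2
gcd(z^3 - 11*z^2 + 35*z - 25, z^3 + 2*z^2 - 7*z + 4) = z - 1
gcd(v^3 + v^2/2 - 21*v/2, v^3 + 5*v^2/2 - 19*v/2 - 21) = v^2 + v/2 - 21/2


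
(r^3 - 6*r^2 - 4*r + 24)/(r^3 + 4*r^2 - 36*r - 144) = (r^2 - 4)/(r^2 + 10*r + 24)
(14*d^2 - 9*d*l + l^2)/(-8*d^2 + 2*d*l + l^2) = (-7*d + l)/(4*d + l)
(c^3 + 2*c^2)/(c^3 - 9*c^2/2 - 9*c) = 2*c*(c + 2)/(2*c^2 - 9*c - 18)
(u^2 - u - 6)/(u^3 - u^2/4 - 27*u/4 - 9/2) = 4/(4*u + 3)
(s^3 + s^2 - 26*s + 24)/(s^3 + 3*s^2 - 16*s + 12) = (s - 4)/(s - 2)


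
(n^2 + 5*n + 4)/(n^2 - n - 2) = (n + 4)/(n - 2)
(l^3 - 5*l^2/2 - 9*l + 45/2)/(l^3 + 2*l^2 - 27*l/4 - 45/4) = 2*(l - 3)/(2*l + 3)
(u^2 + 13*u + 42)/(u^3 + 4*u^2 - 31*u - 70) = (u + 6)/(u^2 - 3*u - 10)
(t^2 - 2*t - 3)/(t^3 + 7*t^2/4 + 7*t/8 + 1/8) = 8*(t - 3)/(8*t^2 + 6*t + 1)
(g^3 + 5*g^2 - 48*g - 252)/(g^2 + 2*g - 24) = (g^2 - g - 42)/(g - 4)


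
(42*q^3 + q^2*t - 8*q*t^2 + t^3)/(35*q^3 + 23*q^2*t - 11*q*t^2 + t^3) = (6*q^2 + q*t - t^2)/(5*q^2 + 4*q*t - t^2)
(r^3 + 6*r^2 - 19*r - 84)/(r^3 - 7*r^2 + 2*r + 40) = (r^2 + 10*r + 21)/(r^2 - 3*r - 10)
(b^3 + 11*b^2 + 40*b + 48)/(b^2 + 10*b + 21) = (b^2 + 8*b + 16)/(b + 7)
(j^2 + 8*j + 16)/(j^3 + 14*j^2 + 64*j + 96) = 1/(j + 6)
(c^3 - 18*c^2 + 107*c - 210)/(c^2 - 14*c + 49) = (c^2 - 11*c + 30)/(c - 7)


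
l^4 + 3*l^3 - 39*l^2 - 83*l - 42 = (l - 6)*(l + 1)^2*(l + 7)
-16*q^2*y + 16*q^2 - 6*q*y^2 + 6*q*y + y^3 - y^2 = (-8*q + y)*(2*q + y)*(y - 1)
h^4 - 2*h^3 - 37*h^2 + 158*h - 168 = (h - 4)*(h - 3)*(h - 2)*(h + 7)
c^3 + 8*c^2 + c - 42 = (c - 2)*(c + 3)*(c + 7)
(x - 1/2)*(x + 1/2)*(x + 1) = x^3 + x^2 - x/4 - 1/4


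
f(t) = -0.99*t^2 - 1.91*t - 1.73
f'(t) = -1.98*t - 1.91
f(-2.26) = -2.47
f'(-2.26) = 2.56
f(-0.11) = -1.53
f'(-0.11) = -1.69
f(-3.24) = -5.93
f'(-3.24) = 4.51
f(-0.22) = -1.36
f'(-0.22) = -1.47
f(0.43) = -2.73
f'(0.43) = -2.76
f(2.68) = -13.96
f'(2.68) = -7.22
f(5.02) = -36.27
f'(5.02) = -11.85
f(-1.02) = -0.81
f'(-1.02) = 0.11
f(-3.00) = -4.91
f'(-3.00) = 4.03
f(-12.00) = -121.37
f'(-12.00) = 21.85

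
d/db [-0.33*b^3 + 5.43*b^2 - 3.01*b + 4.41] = -0.99*b^2 + 10.86*b - 3.01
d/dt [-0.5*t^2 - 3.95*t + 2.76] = -1.0*t - 3.95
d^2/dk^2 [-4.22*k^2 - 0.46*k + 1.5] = -8.44000000000000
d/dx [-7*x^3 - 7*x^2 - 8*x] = -21*x^2 - 14*x - 8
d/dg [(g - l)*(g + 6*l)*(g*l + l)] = l*(3*g^2 + 10*g*l + 2*g - 6*l^2 + 5*l)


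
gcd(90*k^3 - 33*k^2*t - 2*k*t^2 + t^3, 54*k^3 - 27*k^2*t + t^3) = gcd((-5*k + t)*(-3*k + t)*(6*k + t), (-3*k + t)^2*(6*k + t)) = -18*k^2 + 3*k*t + t^2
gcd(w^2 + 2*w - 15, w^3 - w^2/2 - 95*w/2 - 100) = w + 5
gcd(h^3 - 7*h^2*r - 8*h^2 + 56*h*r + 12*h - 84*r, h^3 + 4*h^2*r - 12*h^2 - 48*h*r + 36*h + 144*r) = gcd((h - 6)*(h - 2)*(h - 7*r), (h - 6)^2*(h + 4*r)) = h - 6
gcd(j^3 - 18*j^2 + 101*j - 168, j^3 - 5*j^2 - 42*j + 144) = j^2 - 11*j + 24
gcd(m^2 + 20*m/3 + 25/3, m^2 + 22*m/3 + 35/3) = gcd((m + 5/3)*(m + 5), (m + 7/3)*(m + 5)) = m + 5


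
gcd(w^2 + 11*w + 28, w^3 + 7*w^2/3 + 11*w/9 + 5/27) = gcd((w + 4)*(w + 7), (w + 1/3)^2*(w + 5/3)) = 1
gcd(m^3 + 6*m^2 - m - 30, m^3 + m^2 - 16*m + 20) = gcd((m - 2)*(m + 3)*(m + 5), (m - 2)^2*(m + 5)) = m^2 + 3*m - 10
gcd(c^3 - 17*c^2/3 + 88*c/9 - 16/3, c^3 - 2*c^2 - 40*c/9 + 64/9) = c - 4/3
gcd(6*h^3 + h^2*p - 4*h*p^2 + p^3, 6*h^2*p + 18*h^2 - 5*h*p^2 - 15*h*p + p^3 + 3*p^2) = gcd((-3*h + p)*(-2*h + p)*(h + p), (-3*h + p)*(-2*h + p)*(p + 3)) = 6*h^2 - 5*h*p + p^2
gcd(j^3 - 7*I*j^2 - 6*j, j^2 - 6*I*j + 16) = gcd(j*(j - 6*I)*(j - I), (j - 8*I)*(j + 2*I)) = 1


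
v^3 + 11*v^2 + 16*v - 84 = (v - 2)*(v + 6)*(v + 7)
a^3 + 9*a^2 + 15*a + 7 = (a + 1)^2*(a + 7)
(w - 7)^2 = w^2 - 14*w + 49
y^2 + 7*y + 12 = (y + 3)*(y + 4)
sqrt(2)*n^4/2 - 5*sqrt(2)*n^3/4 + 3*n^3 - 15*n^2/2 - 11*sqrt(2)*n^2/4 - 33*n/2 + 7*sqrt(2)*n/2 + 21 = (n - 7/2)*(n - 1)*(n + 3*sqrt(2))*(sqrt(2)*n/2 + sqrt(2))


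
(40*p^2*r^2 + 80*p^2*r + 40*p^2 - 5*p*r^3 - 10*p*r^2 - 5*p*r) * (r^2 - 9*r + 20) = 40*p^2*r^4 - 280*p^2*r^3 + 120*p^2*r^2 + 1240*p^2*r + 800*p^2 - 5*p*r^5 + 35*p*r^4 - 15*p*r^3 - 155*p*r^2 - 100*p*r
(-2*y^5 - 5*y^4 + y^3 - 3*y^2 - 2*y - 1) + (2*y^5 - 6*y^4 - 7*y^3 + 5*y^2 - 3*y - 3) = -11*y^4 - 6*y^3 + 2*y^2 - 5*y - 4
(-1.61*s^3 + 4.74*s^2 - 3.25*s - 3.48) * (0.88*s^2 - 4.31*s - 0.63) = -1.4168*s^5 + 11.1103*s^4 - 22.2751*s^3 + 7.9589*s^2 + 17.0463*s + 2.1924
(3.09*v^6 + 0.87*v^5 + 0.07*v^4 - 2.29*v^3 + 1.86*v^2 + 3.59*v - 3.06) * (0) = 0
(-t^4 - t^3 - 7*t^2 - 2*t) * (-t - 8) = t^5 + 9*t^4 + 15*t^3 + 58*t^2 + 16*t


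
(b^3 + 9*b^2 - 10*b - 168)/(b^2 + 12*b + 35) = (b^2 + 2*b - 24)/(b + 5)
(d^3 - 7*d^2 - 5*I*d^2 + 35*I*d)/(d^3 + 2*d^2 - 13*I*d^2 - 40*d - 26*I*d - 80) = d*(d - 7)/(d^2 + 2*d*(1 - 4*I) - 16*I)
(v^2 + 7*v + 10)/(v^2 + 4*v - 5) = (v + 2)/(v - 1)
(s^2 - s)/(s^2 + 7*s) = (s - 1)/(s + 7)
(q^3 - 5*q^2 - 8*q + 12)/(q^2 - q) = q - 4 - 12/q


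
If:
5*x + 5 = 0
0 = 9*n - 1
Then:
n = 1/9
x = -1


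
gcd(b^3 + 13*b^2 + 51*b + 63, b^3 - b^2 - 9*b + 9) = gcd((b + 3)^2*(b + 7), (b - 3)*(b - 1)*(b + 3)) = b + 3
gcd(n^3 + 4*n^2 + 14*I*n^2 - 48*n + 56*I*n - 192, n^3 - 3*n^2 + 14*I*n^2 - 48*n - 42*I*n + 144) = n^2 + 14*I*n - 48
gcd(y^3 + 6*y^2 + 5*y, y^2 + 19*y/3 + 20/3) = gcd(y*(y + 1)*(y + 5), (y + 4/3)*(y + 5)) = y + 5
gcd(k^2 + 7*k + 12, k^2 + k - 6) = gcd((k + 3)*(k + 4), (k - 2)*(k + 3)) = k + 3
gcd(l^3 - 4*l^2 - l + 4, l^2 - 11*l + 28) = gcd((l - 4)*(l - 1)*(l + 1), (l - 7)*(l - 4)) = l - 4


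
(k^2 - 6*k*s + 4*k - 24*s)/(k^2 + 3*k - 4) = (k - 6*s)/(k - 1)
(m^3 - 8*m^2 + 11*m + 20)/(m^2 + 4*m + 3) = (m^2 - 9*m + 20)/(m + 3)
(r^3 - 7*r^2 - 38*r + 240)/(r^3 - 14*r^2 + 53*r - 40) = (r + 6)/(r - 1)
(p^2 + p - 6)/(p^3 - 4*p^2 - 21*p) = (p - 2)/(p*(p - 7))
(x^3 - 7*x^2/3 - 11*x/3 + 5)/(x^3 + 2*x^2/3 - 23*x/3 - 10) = (x - 1)/(x + 2)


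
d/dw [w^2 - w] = 2*w - 1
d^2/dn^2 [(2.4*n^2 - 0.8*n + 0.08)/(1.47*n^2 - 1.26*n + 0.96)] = (-7.105427357601e-15*n^4 + 5.43312*n^3 - 19.284048*n^2 + 5.884704*n + 2.516544)/(3.176523*n^6 - 8.168202*n^5 + 13.224708*n^4 - 12.669048*n^3 + 8.636544*n^2 - 3.483648*n + 0.884736)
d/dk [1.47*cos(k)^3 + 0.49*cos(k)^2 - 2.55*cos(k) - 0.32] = (-4.41*cos(k)^2 - 0.98*cos(k) + 2.55)*sin(k)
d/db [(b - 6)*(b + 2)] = 2*b - 4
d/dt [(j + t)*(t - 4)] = j + 2*t - 4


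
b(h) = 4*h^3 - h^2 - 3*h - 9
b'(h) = 12*h^2 - 2*h - 3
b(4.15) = 247.22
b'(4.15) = 195.37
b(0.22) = -9.67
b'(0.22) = -2.86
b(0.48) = -10.23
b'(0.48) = -1.20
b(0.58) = -10.30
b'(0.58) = -0.12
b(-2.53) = -72.59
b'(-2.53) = 78.87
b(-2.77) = -93.38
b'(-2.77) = 94.61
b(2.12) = 18.26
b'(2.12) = 46.69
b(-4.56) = -395.39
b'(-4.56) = 255.64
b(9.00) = 2799.00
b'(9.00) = 951.00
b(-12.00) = -7029.00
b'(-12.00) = 1749.00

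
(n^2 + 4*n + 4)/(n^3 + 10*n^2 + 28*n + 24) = 1/(n + 6)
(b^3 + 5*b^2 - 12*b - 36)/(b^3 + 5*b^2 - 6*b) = (b^2 - b - 6)/(b*(b - 1))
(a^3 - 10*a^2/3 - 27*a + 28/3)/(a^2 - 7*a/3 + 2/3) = (a^2 - 3*a - 28)/(a - 2)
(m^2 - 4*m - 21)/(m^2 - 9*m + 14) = (m + 3)/(m - 2)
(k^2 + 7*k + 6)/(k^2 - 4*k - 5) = (k + 6)/(k - 5)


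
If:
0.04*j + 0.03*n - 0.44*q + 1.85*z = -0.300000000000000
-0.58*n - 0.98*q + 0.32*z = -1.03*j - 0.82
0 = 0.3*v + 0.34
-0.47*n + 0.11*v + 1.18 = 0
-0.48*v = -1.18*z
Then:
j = -0.48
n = 2.25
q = -1.15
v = -1.13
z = -0.46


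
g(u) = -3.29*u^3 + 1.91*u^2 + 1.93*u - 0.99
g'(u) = -9.87*u^2 + 3.82*u + 1.93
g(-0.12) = -1.19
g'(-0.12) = 1.33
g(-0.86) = 0.86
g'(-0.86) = -8.66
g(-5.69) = 655.95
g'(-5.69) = -339.36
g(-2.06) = 31.90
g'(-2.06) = -47.82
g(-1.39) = 8.85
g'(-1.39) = -22.45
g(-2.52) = 58.93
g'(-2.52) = -70.37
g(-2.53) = 59.63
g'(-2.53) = -70.91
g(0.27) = -0.39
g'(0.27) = 2.24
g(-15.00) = 11503.56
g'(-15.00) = -2276.12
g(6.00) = -631.29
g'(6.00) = -330.47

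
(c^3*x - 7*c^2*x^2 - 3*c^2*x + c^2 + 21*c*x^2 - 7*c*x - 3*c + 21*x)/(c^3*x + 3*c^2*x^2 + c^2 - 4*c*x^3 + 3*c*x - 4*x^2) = (-c^2 + 7*c*x + 3*c - 21*x)/(-c^2 - 3*c*x + 4*x^2)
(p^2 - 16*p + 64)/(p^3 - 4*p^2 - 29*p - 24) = (p - 8)/(p^2 + 4*p + 3)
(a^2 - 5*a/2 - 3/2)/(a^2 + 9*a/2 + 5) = (2*a^2 - 5*a - 3)/(2*a^2 + 9*a + 10)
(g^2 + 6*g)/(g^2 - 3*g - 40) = g*(g + 6)/(g^2 - 3*g - 40)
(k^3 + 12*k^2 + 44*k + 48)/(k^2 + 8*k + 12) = k + 4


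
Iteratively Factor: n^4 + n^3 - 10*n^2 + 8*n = (n - 2)*(n^3 + 3*n^2 - 4*n) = (n - 2)*(n - 1)*(n^2 + 4*n) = n*(n - 2)*(n - 1)*(n + 4)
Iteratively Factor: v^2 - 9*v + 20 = (v - 5)*(v - 4)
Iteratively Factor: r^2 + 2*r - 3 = (r + 3)*(r - 1)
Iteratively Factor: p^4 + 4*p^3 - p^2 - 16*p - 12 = (p - 2)*(p^3 + 6*p^2 + 11*p + 6) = (p - 2)*(p + 2)*(p^2 + 4*p + 3) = (p - 2)*(p + 1)*(p + 2)*(p + 3)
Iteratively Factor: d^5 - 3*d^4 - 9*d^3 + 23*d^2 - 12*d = (d - 4)*(d^4 + d^3 - 5*d^2 + 3*d) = (d - 4)*(d - 1)*(d^3 + 2*d^2 - 3*d) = (d - 4)*(d - 1)*(d + 3)*(d^2 - d) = (d - 4)*(d - 1)^2*(d + 3)*(d)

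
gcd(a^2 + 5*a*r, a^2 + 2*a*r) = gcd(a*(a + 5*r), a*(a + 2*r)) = a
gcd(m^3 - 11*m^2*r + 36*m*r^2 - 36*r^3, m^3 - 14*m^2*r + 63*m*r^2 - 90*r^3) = m^2 - 9*m*r + 18*r^2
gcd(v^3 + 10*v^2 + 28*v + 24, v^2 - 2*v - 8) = v + 2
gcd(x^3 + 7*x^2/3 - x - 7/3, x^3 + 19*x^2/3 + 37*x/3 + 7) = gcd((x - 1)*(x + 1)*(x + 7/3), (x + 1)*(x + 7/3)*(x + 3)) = x^2 + 10*x/3 + 7/3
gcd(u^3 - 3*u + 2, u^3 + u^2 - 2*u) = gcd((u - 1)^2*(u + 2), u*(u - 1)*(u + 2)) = u^2 + u - 2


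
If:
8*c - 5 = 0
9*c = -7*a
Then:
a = -45/56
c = 5/8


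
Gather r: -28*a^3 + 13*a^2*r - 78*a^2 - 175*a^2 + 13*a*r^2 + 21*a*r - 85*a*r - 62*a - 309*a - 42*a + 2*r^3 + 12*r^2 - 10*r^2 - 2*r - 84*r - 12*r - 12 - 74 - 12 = -28*a^3 - 253*a^2 - 413*a + 2*r^3 + r^2*(13*a + 2) + r*(13*a^2 - 64*a - 98) - 98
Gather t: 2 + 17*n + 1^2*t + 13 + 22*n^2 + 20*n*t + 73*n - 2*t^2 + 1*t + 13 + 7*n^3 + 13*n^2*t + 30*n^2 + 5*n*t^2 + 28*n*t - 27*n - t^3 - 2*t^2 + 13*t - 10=7*n^3 + 52*n^2 + 63*n - t^3 + t^2*(5*n - 4) + t*(13*n^2 + 48*n + 15) + 18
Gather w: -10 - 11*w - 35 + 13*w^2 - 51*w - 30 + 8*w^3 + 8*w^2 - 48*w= 8*w^3 + 21*w^2 - 110*w - 75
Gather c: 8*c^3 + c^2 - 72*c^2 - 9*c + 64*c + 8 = 8*c^3 - 71*c^2 + 55*c + 8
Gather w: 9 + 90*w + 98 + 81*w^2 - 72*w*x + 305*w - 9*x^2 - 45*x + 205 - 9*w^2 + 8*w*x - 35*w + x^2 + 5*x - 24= 72*w^2 + w*(360 - 64*x) - 8*x^2 - 40*x + 288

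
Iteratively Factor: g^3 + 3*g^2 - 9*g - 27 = (g + 3)*(g^2 - 9) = (g - 3)*(g + 3)*(g + 3)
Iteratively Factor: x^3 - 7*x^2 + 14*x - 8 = (x - 1)*(x^2 - 6*x + 8) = (x - 2)*(x - 1)*(x - 4)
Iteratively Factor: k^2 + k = (k + 1)*(k)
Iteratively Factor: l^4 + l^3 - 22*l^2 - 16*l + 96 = (l + 4)*(l^3 - 3*l^2 - 10*l + 24) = (l - 2)*(l + 4)*(l^2 - l - 12) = (l - 4)*(l - 2)*(l + 4)*(l + 3)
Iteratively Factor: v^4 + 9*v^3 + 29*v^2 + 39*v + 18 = (v + 3)*(v^3 + 6*v^2 + 11*v + 6) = (v + 3)^2*(v^2 + 3*v + 2) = (v + 1)*(v + 3)^2*(v + 2)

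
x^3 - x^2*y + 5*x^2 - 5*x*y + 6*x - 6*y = (x + 2)*(x + 3)*(x - y)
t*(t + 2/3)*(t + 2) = t^3 + 8*t^2/3 + 4*t/3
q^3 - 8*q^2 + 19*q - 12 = (q - 4)*(q - 3)*(q - 1)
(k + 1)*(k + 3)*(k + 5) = k^3 + 9*k^2 + 23*k + 15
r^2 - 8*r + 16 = (r - 4)^2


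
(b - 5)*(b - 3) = b^2 - 8*b + 15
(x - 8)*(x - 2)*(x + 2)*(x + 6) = x^4 - 2*x^3 - 52*x^2 + 8*x + 192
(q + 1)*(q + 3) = q^2 + 4*q + 3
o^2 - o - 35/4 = (o - 7/2)*(o + 5/2)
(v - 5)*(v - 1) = v^2 - 6*v + 5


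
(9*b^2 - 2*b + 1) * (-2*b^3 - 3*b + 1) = -18*b^5 + 4*b^4 - 29*b^3 + 15*b^2 - 5*b + 1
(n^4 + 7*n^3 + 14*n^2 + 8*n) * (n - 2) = n^5 + 5*n^4 - 20*n^2 - 16*n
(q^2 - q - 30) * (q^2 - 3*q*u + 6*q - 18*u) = q^4 - 3*q^3*u + 5*q^3 - 15*q^2*u - 36*q^2 + 108*q*u - 180*q + 540*u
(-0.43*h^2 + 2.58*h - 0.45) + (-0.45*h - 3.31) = -0.43*h^2 + 2.13*h - 3.76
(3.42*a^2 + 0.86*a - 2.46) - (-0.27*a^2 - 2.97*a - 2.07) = 3.69*a^2 + 3.83*a - 0.39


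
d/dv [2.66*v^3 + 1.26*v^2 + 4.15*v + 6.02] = 7.98*v^2 + 2.52*v + 4.15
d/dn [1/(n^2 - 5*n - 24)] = (5 - 2*n)/(-n^2 + 5*n + 24)^2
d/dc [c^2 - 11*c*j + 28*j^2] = 2*c - 11*j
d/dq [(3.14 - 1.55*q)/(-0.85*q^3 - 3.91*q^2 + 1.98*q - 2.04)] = (-2.635*q^3 + 1.9465*q^2 + 24.5548*q - 3.0552)/(0.7225*q^6 + 6.647*q^5 + 11.9221*q^4 - 12.0156*q^3 + 19.8732*q^2 - 8.0784*q + 4.1616)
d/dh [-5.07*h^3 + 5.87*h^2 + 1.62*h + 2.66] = -15.21*h^2 + 11.74*h + 1.62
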